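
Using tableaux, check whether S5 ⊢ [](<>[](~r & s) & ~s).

Tableau for the negation ~[](<>[](~r & s) & ~s):
1. ~[](<>[](~r & s) & ~s), u
2. ~(<>[](~r & s) & ~s), v
3. s, v
Accessibility: uRu, uRv, vRu, vRv
The negation has an open branch (countermodel exists).

No, not valid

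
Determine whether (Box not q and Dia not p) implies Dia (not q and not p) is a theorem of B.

Tableau for the negation not ((Box not q and Dia not p) implies Dia (not q and not p)):
1. not ((Box not q and Dia not p) implies Dia (not q and not p)), 0
2. Box not q and Dia not p, 0
3. not Dia (not q and not p), 0
4. Box not q, 0
5. Dia not p, 0
6. not (not q and not p), 0
7. not q, 0
8. p, 0
9. not p, 1
10. not (not q and not p), 1
11. not q, 1
12. p, 1
Accessibility: 0R0, 0R1, 1R0, 1R1
Branch closes: p and not p both at 1.
All branches of the negation close; one closing branch shown above.

Valid in B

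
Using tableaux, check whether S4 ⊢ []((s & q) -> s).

Tableau for the negation ~[]((s & q) -> s):
1. ~[]((s & q) -> s), 0
2. ~((s & q) -> s), 1
3. s & q, 1
4. ~s, 1
5. s, 1
6. q, 1
Accessibility: 0R0, 0R1, 1R1
Branch closes: s and ~s both at 1.
Every branch of the negation's tableau closes; the branch above is one of them.

Yes, valid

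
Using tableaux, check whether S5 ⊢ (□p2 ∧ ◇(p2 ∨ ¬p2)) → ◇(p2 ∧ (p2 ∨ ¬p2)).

Tableau for the negation ¬((□p2 ∧ ◇(p2 ∨ ¬p2)) → ◇(p2 ∧ (p2 ∨ ¬p2))):
1. ¬((□p2 ∧ ◇(p2 ∨ ¬p2)) → ◇(p2 ∧ (p2 ∨ ¬p2))), 0
2. □p2 ∧ ◇(p2 ∨ ¬p2), 0
3. ¬◇(p2 ∧ (p2 ∨ ¬p2)), 0
4. □p2, 0
5. ◇(p2 ∨ ¬p2), 0
6. ¬(p2 ∧ (p2 ∨ ¬p2)), 0
7. p2, 0
8. ¬(p2 ∨ ¬p2), 0
9. ¬p2, 0
Accessibility: 0R0
Branch closes: p2 and ¬p2 both at 0.
All branches of the negation close; one closing branch shown above.

Yes, valid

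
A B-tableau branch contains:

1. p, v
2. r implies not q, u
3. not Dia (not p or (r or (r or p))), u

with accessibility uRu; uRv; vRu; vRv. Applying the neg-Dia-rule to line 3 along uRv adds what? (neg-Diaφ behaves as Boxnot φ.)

not (not p or (r or (r or p))), v

neg-Diaφ behaves as Boxnot φ: propagate the negated body to each accessible world.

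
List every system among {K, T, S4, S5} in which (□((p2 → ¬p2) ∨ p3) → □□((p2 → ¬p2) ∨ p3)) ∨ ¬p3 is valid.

S4, S5

S4-tableau for the negation ¬((□((p2 → ¬p2) ∨ p3) → □□((p2 → ¬p2) ∨ p3)) ∨ ¬p3):
1. ¬((□((p2 → ¬p2) ∨ p3) → □□((p2 → ¬p2) ∨ p3)) ∨ ¬p3), w0
2. ¬(□((p2 → ¬p2) ∨ p3) → □□((p2 → ¬p2) ∨ p3)), w0
3. p3, w0
4. □((p2 → ¬p2) ∨ p3), w0
5. ¬□□((p2 → ¬p2) ∨ p3), w0
6. (p2 → ¬p2) ∨ p3, w0
7. p2 → ¬p2, w0
8. ¬p2, w0
9. ¬□((p2 → ¬p2) ∨ p3), w1
10. (p2 → ¬p2) ∨ p3, w1
11. p2 → ¬p2, w1
12. ¬p2, w1
13. ¬((p2 → ¬p2) ∨ p3), w2
14. ¬(p2 → ¬p2), w2
15. ¬p3, w2
16. p2, w2
17. (p2 → ¬p2) ∨ p3, w2
18. p2 → ¬p2, w2
19. ¬p2, w2
Accessibility: w0Rw0, w0Rw1, w0Rw2, w1Rw1, w1Rw2, w2Rw2
Branch closes: p2 and ¬p2 both at w2.
Every branch closes (one shown): valid in S4, hence also in S5 (every theorem of S4 is a theorem of S5).
T-tableau for the negation ¬((□((p2 → ¬p2) ∨ p3) → □□((p2 → ¬p2) ∨ p3)) ∨ ¬p3):
1. ¬((□((p2 → ¬p2) ∨ p3) → □□((p2 → ¬p2) ∨ p3)) ∨ ¬p3), w0
2. ¬(□((p2 → ¬p2) ∨ p3) → □□((p2 → ¬p2) ∨ p3)), w0
3. p3, w0
4. □((p2 → ¬p2) ∨ p3), w0
5. ¬□□((p2 → ¬p2) ∨ p3), w0
6. (p2 → ¬p2) ∨ p3, w0
7. ¬□((p2 → ¬p2) ∨ p3), w1
8. (p2 → ¬p2) ∨ p3, w1
9. p3, w1
10. ¬((p2 → ¬p2) ∨ p3), w2
11. ¬(p2 → ¬p2), w2
12. ¬p3, w2
13. p2, w2
Accessibility: w0Rw0, w0Rw1, w1Rw1, w1Rw2, w2Rw2
Complete open branch: countermodel on a T-frame, so not valid in T, nor in K (the same frame is also a K-frame).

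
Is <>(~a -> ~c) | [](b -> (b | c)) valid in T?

Tableau for the negation ~(<>(~a -> ~c) | [](b -> (b | c))):
1. ~(<>(~a -> ~c) | [](b -> (b | c))), w0
2. ~<>(~a -> ~c), w0
3. ~[](b -> (b | c)), w0
4. ~(~a -> ~c), w0
5. ~a, w0
6. c, w0
7. ~(b -> (b | c)), w1
8. b, w1
9. ~(b | c), w1
10. ~b, w1
11. ~c, w1
Accessibility: w0Rw0, w0Rw1, w1Rw1
Branch closes: b and ~b both at w1.
All branches of the negation close; one closing branch shown above.

Yes, valid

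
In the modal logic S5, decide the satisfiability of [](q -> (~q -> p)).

1. [](q -> (~q -> p)), w0
2. q -> (~q -> p), w0
3. ~q -> p, w0
4. p, w0
Accessibility: w0Rw0

Satisfiable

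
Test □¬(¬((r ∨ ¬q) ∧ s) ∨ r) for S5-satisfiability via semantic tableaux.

1. □¬(¬((r ∨ ¬q) ∧ s) ∨ r), w0
2. ¬(¬((r ∨ ¬q) ∧ s) ∨ r), w0
3. (r ∨ ¬q) ∧ s, w0
4. ¬r, w0
5. r ∨ ¬q, w0
6. s, w0
7. ¬q, w0
Accessibility: w0Rw0

Satisfiable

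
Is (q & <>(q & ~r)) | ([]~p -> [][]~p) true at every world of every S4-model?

Tableau for the negation ~((q & <>(q & ~r)) | ([]~p -> [][]~p)):
1. ~((q & <>(q & ~r)) | ([]~p -> [][]~p)), 0
2. ~(q & <>(q & ~r)), 0   [~|-rule on 1]
3. ~([]~p -> [][]~p), 0   [~|-rule on 1]
4. []~p, 0   [~->-rule on 3]
5. ~[][]~p, 0   [~->-rule on 3]
6. ~p, 0   [[]-rule on 4 via 0R0]
7. ~<>(q & ~r), 0   [~&-rule on 2 (branches; this branch)]
8. ~(q & ~r), 0   [~<>-rule on 7 via 0R0]
9. r, 0   [~&-rule on 8 (branches; this branch)]
10. ~[]~p, 1   [~[]-rule on 5: fresh world 1, 0R1]
11. ~p, 1   [[]-rule on 4 via 0R1]
12. ~(q & ~r), 1   [~<>-rule on 7 via 0R1]
13. r, 1   [~&-rule on 12 (branches; this branch)]
14. p, 2   [~[]-rule on 10: fresh world 2, 1R2]
15. ~p, 2   [[]-rule on 4 via 0R2]
Accessibility: 0R0, 0R1, 0R2, 1R1, 1R2, 2R2
Branch closes: p and ~p both at 2.
All branches of the negation close; one closing branch shown above.

Valid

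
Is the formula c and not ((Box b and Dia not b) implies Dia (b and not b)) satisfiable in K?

Unsatisfiable

1. c and not ((Box b and Dia not b) implies Dia (b and not b)), 0
2. c, 0
3. not ((Box b and Dia not b) implies Dia (b and not b)), 0
4. Box b and Dia not b, 0
5. not Dia (b and not b), 0
6. Box b, 0
7. Dia not b, 0
8. not b, 1
9. not (b and not b), 1
10. b, 1
Accessibility: 0R1
Branch closes: b and not b both at 1.
(One branch shown.) All branches close.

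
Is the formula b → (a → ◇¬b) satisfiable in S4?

Satisfiable

1. b → (a → ◇¬b), u
2. a → ◇¬b, u
3. ◇¬b, u
4. ¬b, v
Accessibility: uRu, uRv, vRv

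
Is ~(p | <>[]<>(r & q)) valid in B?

Tableau for the negation p | <>[]<>(r & q):
1. p | <>[]<>(r & q), w0
2. <>[]<>(r & q), w0
3. []<>(r & q), w1
4. <>(r & q), w0
5. <>(r & q), w1
6. r & q, w2
7. r, w2
8. q, w2
9. r & q, w3
10. r, w3
11. q, w3
12. <>(r & q), w3
13. r & q, w4
14. r, w4
15. q, w4
Accessibility: w0Rw0, w0Rw1, w0Rw2, w1Rw0, w1Rw1, w1Rw3, w2Rw0, w2Rw2, w3Rw1, w3Rw3, w3Rw4, w4Rw3, w4Rw4
The negation has an open branch (countermodel exists).

Invalid (countermodel exists)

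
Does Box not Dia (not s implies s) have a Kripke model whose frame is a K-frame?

Yes, satisfiable

1. Box not Dia (not s implies s), u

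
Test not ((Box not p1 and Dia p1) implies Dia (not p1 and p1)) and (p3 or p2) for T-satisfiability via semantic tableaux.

Unsatisfiable

1. not ((Box not p1 and Dia p1) implies Dia (not p1 and p1)) and (p3 or p2), w0
2. not ((Box not p1 and Dia p1) implies Dia (not p1 and p1)), w0
3. p3 or p2, w0
4. Box not p1 and Dia p1, w0
5. not Dia (not p1 and p1), w0
6. Box not p1, w0
7. Dia p1, w0
8. not (not p1 and p1), w0
9. not p1, w0
10. p2, w0
11. p1, w1
12. not (not p1 and p1), w1
13. not p1, w1
Accessibility: w0Rw0, w0Rw1, w1Rw1
Branch closes: p1 and not p1 both at w1.
All branches of the tableau close; one closing branch shown above.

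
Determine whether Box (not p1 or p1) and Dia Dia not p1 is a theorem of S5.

Tableau for the negation not (Box (not p1 or p1) and Dia Dia not p1):
1. not (Box (not p1 or p1) and Dia Dia not p1), u
2. not Dia Dia not p1, u
3. not Dia not p1, u
4. p1, u
Accessibility: uRu
The negation has an open branch (countermodel exists).

Invalid (countermodel exists)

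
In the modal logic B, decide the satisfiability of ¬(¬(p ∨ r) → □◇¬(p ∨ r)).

Unsatisfiable (every branch closes)

1. ¬(¬(p ∨ r) → □◇¬(p ∨ r)), 0
2. ¬(p ∨ r), 0
3. ¬□◇¬(p ∨ r), 0
4. ¬p, 0
5. ¬r, 0
6. ¬◇¬(p ∨ r), 1
7. p ∨ r, 0
8. p ∨ r, 1
9. r, 0
Accessibility: 0R0, 0R1, 1R0, 1R1
Branch closes: r and ¬r both at 0.
(One branch shown.) All branches close.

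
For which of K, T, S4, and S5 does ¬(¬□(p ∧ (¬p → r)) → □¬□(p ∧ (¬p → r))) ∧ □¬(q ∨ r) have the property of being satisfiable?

K, T, S4

S4-tableau for the formula:
1. ¬(¬□(p ∧ (¬p → r)) → □¬□(p ∧ (¬p → r))) ∧ □¬(q ∨ r), w0
2. ¬(¬□(p ∧ (¬p → r)) → □¬□(p ∧ (¬p → r))), w0
3. □¬(q ∨ r), w0
4. ¬□(p ∧ (¬p → r)), w0
5. ¬□¬□(p ∧ (¬p → r)), w0
6. ¬(q ∨ r), w0
7. ¬q, w0
8. ¬r, w0
9. ¬(p ∧ (¬p → r)), w1
10. ¬(q ∨ r), w1
11. ¬q, w1
12. ¬r, w1
13. ¬(¬p → r), w1
14. ¬p, w1
15. □(p ∧ (¬p → r)), w2
16. ¬(q ∨ r), w2
17. ¬q, w2
18. ¬r, w2
19. p ∧ (¬p → r), w2
20. p, w2
21. ¬p → r, w2
Accessibility: w0Rw0, w0Rw1, w0Rw2, w1Rw1, w2Rw2
Complete open branch: satisfiable in S4, hence also in K, T (this S4-model is also a K-model and a T-model).
S5-tableau for the formula:
1. ¬(¬□(p ∧ (¬p → r)) → □¬□(p ∧ (¬p → r))) ∧ □¬(q ∨ r), w0
2. ¬(¬□(p ∧ (¬p → r)) → □¬□(p ∧ (¬p → r))), w0
3. □¬(q ∨ r), w0
4. ¬□(p ∧ (¬p → r)), w0
5. ¬□¬□(p ∧ (¬p → r)), w0
6. ¬(q ∨ r), w0
7. ¬q, w0
8. ¬r, w0
9. ¬(p ∧ (¬p → r)), w1
10. ¬(q ∨ r), w1
11. ¬q, w1
12. ¬r, w1
13. ¬(¬p → r), w1
14. ¬p, w1
15. □(p ∧ (¬p → r)), w2
16. ¬(q ∨ r), w2
17. ¬q, w2
18. ¬r, w2
19. p ∧ (¬p → r), w0
20. p, w0
21. ¬p → r, w0
22. p ∧ (¬p → r), w1
23. p, w1
24. ¬p → r, w1
Accessibility: w0Rw0, w0Rw1, w0Rw2, w1Rw0, w1Rw1, w1Rw2, w2Rw0, w2Rw1, w2Rw2
Branch closes: p and ¬p both at w1.
Every branch closes (one shown): unsatisfiable in S5.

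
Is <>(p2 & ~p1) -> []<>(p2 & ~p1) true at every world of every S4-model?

Not valid

Tableau for the negation ~(<>(p2 & ~p1) -> []<>(p2 & ~p1)):
1. ~(<>(p2 & ~p1) -> []<>(p2 & ~p1)), 0
2. <>(p2 & ~p1), 0   [~->-rule on 1]
3. ~[]<>(p2 & ~p1), 0   [~->-rule on 1]
4. p2 & ~p1, 1   [<>-rule on 2: fresh world 1, 0R1]
5. p2, 1   [&-rule on 4]
6. ~p1, 1   [&-rule on 4]
7. ~<>(p2 & ~p1), 2   [~[]-rule on 3: fresh world 2, 0R2]
8. ~(p2 & ~p1), 2   [~<>-rule on 7 via 2R2]
9. p1, 2   [~&-rule on 8 (branches; this branch)]
Accessibility: 0R0, 0R1, 0R2, 1R1, 2R2
The negation has an open branch (countermodel exists).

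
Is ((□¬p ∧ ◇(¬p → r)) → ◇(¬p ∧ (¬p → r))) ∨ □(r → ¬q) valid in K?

Valid in K

Tableau for the negation ¬(((□¬p ∧ ◇(¬p → r)) → ◇(¬p ∧ (¬p → r))) ∨ □(r → ¬q)):
1. ¬(((□¬p ∧ ◇(¬p → r)) → ◇(¬p ∧ (¬p → r))) ∨ □(r → ¬q)), 0
2. ¬((□¬p ∧ ◇(¬p → r)) → ◇(¬p ∧ (¬p → r))), 0
3. ¬□(r → ¬q), 0
4. □¬p ∧ ◇(¬p → r), 0
5. ¬◇(¬p ∧ (¬p → r)), 0
6. □¬p, 0
7. ◇(¬p → r), 0
8. ¬(r → ¬q), 1
9. r, 1
10. q, 1
11. ¬(¬p ∧ (¬p → r)), 1
12. ¬p, 1
13. ¬(¬p → r), 1
14. ¬r, 1
Accessibility: 0R1
Branch closes: r and ¬r both at 1.
All branches of the negation close; one closing branch shown above.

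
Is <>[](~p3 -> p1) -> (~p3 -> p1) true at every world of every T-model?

Tableau for the negation ~(<>[](~p3 -> p1) -> (~p3 -> p1)):
1. ~(<>[](~p3 -> p1) -> (~p3 -> p1)), u
2. <>[](~p3 -> p1), u
3. ~(~p3 -> p1), u
4. ~p3, u
5. ~p1, u
6. [](~p3 -> p1), v
7. ~p3 -> p1, v
8. p1, v
Accessibility: uRu, uRv, vRv
The negation has an open branch (countermodel exists).

No, not valid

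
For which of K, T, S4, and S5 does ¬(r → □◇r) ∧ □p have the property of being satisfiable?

K, T, S4

S5-tableau for the formula:
1. ¬(r → □◇r) ∧ □p, 0
2. ¬(r → □◇r), 0
3. □p, 0
4. r, 0
5. ¬□◇r, 0
6. p, 0
7. ¬◇r, 1
8. p, 1
9. ¬r, 0
Accessibility: 0R0, 0R1, 1R0, 1R1
Branch closes: r and ¬r both at 0.
Every branch closes (one shown): unsatisfiable in S5.
S4-tableau for the formula:
1. ¬(r → □◇r) ∧ □p, 0
2. ¬(r → □◇r), 0
3. □p, 0
4. r, 0
5. ¬□◇r, 0
6. p, 0
7. ¬◇r, 1
8. p, 1
9. ¬r, 1
Accessibility: 0R0, 0R1, 1R1
Complete open branch: satisfiable in S4, hence also in K, T (this S4-model is also a K-model and a T-model).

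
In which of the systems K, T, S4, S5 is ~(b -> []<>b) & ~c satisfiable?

S4-tableau for the formula:
1. ~(b -> []<>b) & ~c, u
2. ~(b -> []<>b), u   [&-rule on 1]
3. ~c, u   [&-rule on 1]
4. b, u   [~->-rule on 2]
5. ~[]<>b, u   [~->-rule on 2]
6. ~<>b, v   [~[]-rule on 5: fresh world v, uRv]
7. ~b, v   [~<>-rule on 6 via vRv]
Accessibility: uRu, uRv, vRv
Complete open branch: satisfiable in S4, hence also in K, T (this S4-model is also a K-model and a T-model).
S5-tableau for the formula:
1. ~(b -> []<>b) & ~c, u
2. ~(b -> []<>b), u   [&-rule on 1]
3. ~c, u   [&-rule on 1]
4. b, u   [~->-rule on 2]
5. ~[]<>b, u   [~->-rule on 2]
6. ~<>b, v   [~[]-rule on 5: fresh world v, uRv]
7. ~b, u   [~<>-rule on 6 via vRu]
Accessibility: uRu, uRv, vRu, vRv
Branch closes: b and ~b both at u.
Every branch closes (one shown): unsatisfiable in S5.

K, T, S4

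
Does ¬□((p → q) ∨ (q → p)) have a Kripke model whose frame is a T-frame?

No, unsatisfiable

1. ¬□((p → q) ∨ (q → p)), w0
2. ¬((p → q) ∨ (q → p)), w1   [¬□-rule on 1: fresh world w1, w0Rw1]
3. ¬(p → q), w1   [¬∨-rule on 2]
4. ¬(q → p), w1   [¬∨-rule on 2]
5. p, w1   [¬→-rule on 3]
6. ¬q, w1   [¬→-rule on 3]
7. q, w1   [¬→-rule on 4]
8. ¬p, w1   [¬→-rule on 4]
Accessibility: w0Rw0, w0Rw1, w1Rw1
Branch closes: q and ¬q both at w1.
Every branch closes; the branch above is one of them.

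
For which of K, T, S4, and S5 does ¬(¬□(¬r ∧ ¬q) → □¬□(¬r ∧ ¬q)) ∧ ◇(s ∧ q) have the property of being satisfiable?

S5-tableau for the formula:
1. ¬(¬□(¬r ∧ ¬q) → □¬□(¬r ∧ ¬q)) ∧ ◇(s ∧ q), w0
2. ¬(¬□(¬r ∧ ¬q) → □¬□(¬r ∧ ¬q)), w0
3. ◇(s ∧ q), w0
4. ¬□(¬r ∧ ¬q), w0
5. ¬□¬□(¬r ∧ ¬q), w0
6. s ∧ q, w1
7. s, w1
8. q, w1
9. ¬(¬r ∧ ¬q), w2
10. q, w2
11. □(¬r ∧ ¬q), w3
12. ¬r ∧ ¬q, w0
13. ¬r, w0
14. ¬q, w0
15. ¬r ∧ ¬q, w1
16. ¬r, w1
17. ¬q, w1
Accessibility: w0Rw0, w0Rw1, w0Rw2, w0Rw3, w1Rw0, w1Rw1, w1Rw2, w1Rw3, w2Rw0, w2Rw1, w2Rw2, w2Rw3, w3Rw0, w3Rw1, w3Rw2, w3Rw3
Branch closes: q and ¬q both at w1.
Every branch closes (one shown): unsatisfiable in S5.
S4-tableau for the formula:
1. ¬(¬□(¬r ∧ ¬q) → □¬□(¬r ∧ ¬q)) ∧ ◇(s ∧ q), w0
2. ¬(¬□(¬r ∧ ¬q) → □¬□(¬r ∧ ¬q)), w0
3. ◇(s ∧ q), w0
4. ¬□(¬r ∧ ¬q), w0
5. ¬□¬□(¬r ∧ ¬q), w0
6. s ∧ q, w1
7. s, w1
8. q, w1
9. ¬(¬r ∧ ¬q), w2
10. q, w2
11. □(¬r ∧ ¬q), w3
12. ¬r ∧ ¬q, w3
13. ¬r, w3
14. ¬q, w3
Accessibility: w0Rw0, w0Rw1, w0Rw2, w0Rw3, w1Rw1, w2Rw2, w3Rw3
Complete open branch: satisfiable in S4, hence also in K, T (this S4-model is also a K-model and a T-model).

K, T, S4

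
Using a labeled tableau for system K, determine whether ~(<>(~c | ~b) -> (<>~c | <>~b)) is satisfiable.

No, unsatisfiable

1. ~(<>(~c | ~b) -> (<>~c | <>~b)), u
2. <>(~c | ~b), u
3. ~(<>~c | <>~b), u
4. ~<>~c, u
5. ~<>~b, u
6. ~c | ~b, v
7. c, v
8. b, v
9. ~b, v
Accessibility: uRv
Branch closes: b and ~b both at v.
Every branch closes; the branch above is one of them.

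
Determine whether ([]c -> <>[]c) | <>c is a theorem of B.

Tableau for the negation ~(([]c -> <>[]c) | <>c):
1. ~(([]c -> <>[]c) | <>c), u
2. ~([]c -> <>[]c), u
3. ~<>c, u
4. []c, u
5. ~<>[]c, u
6. ~c, u
7. c, u
Accessibility: uRu
Branch closes: c and ~c both at u.
All branches of the negation close; one closing branch shown above.

Valid in B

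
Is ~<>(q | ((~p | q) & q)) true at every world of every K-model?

Not valid

Tableau for the negation <>(q | ((~p | q) & q)):
1. <>(q | ((~p | q) & q)), w0
2. q | ((~p | q) & q), w1   [<>-rule on 1: fresh world w1, w0Rw1]
3. (~p | q) & q, w1   [|-rule on 2 (branches; this branch)]
4. ~p | q, w1   [&-rule on 3]
5. q, w1   [&-rule on 3]
Accessibility: w0Rw1
The negation has an open branch (countermodel exists).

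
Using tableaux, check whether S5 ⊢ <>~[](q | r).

Tableau for the negation ~<>~[](q | r):
1. ~<>~[](q | r), u
2. [](q | r), u
3. q | r, u
4. r, u
Accessibility: uRu
The negation has an open branch (countermodel exists).

Not valid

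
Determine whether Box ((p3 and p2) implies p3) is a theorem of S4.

Tableau for the negation not Box ((p3 and p2) implies p3):
1. not Box ((p3 and p2) implies p3), w0
2. not ((p3 and p2) implies p3), w1
3. p3 and p2, w1
4. not p3, w1
5. p3, w1
6. p2, w1
Accessibility: w0Rw0, w0Rw1, w1Rw1
Branch closes: p3 and not p3 both at w1.
Every branch of the negation's tableau closes; the branch above is one of them.

Valid in S4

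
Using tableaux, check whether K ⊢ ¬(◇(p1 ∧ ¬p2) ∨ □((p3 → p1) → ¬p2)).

Tableau for the negation ◇(p1 ∧ ¬p2) ∨ □((p3 → p1) → ¬p2):
1. ◇(p1 ∧ ¬p2) ∨ □((p3 → p1) → ¬p2), 0
2. □((p3 → p1) → ¬p2), 0
The negation has an open branch (countermodel exists).

Not valid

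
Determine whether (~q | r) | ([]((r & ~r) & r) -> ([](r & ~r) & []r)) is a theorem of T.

Valid in T

Tableau for the negation ~((~q | r) | ([]((r & ~r) & r) -> ([](r & ~r) & []r))):
1. ~((~q | r) | ([]((r & ~r) & r) -> ([](r & ~r) & []r))), w0
2. ~(~q | r), w0
3. ~([]((r & ~r) & r) -> ([](r & ~r) & []r)), w0
4. q, w0
5. ~r, w0
6. []((r & ~r) & r), w0
7. ~([](r & ~r) & []r), w0
8. (r & ~r) & r, w0
9. r & ~r, w0
10. r, w0
Accessibility: w0Rw0
Branch closes: r and ~r both at w0.
All branches of the negation close; one closing branch shown above.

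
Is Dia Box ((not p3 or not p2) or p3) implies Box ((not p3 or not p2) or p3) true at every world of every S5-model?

Valid

Tableau for the negation not (Dia Box ((not p3 or not p2) or p3) implies Box ((not p3 or not p2) or p3)):
1. not (Dia Box ((not p3 or not p2) or p3) implies Box ((not p3 or not p2) or p3)), w0
2. Dia Box ((not p3 or not p2) or p3), w0
3. not Box ((not p3 or not p2) or p3), w0
4. Box ((not p3 or not p2) or p3), w1
5. (not p3 or not p2) or p3, w0
6. (not p3 or not p2) or p3, w1
7. not p3 or not p2, w0
8. not p3 or not p2, w1
9. not p2, w0
10. not p2, w1
11. not ((not p3 or not p2) or p3), w2
12. not (not p3 or not p2), w2
13. not p3, w2
14. p3, w2
15. p2, w2
Accessibility: w0Rw0, w0Rw1, w0Rw2, w1Rw0, w1Rw1, w1Rw2, w2Rw0, w2Rw1, w2Rw2
Branch closes: p3 and not p3 both at w2.
Every branch of the negation's tableau closes; the branch above is one of them.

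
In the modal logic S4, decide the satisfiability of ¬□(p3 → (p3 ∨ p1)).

1. ¬□(p3 → (p3 ∨ p1)), w0
2. ¬(p3 → (p3 ∨ p1)), w1
3. p3, w1
4. ¬(p3 ∨ p1), w1
5. ¬p3, w1
6. ¬p1, w1
Accessibility: w0Rw0, w0Rw1, w1Rw1
Branch closes: p3 and ¬p3 both at w1.
(One branch shown.) All branches close.

No, unsatisfiable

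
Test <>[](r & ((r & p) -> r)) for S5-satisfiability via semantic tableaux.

Satisfiable (open branch found)

1. <>[](r & ((r & p) -> r)), 0
2. [](r & ((r & p) -> r)), 1
3. r & ((r & p) -> r), 0
4. r, 0
5. (r & p) -> r, 0
6. r & ((r & p) -> r), 1
7. r, 1
8. (r & p) -> r, 1
Accessibility: 0R0, 0R1, 1R0, 1R1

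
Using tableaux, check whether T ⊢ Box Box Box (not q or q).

Yes, valid

Tableau for the negation not Box Box Box (not q or q):
1. not Box Box Box (not q or q), 0
2. not Box Box (not q or q), 1
3. not Box (not q or q), 2
4. not (not q or q), 3
5. q, 3
6. not q, 3
Accessibility: 0R0, 0R1, 1R1, 1R2, 2R2, 2R3, 3R3
Branch closes: q and not q both at 3.
Every branch of the negation's tableau closes; the branch above is one of them.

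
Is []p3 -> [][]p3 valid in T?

Invalid (countermodel exists)

Tableau for the negation ~([]p3 -> [][]p3):
1. ~([]p3 -> [][]p3), u
2. []p3, u   [~->-rule on 1]
3. ~[][]p3, u   [~->-rule on 1]
4. p3, u   [[]-rule on 2 via uRu]
5. ~[]p3, v   [~[]-rule on 3: fresh world v, uRv]
6. p3, v   [[]-rule on 2 via uRv]
7. ~p3, w   [~[]-rule on 5: fresh world w, vRw]
Accessibility: uRu, uRv, vRv, vRw, wRw
The negation has an open branch (countermodel exists).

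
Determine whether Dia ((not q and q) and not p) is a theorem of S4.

Tableau for the negation not Dia ((not q and q) and not p):
1. not Dia ((not q and q) and not p), 0
2. not ((not q and q) and not p), 0
3. p, 0
Accessibility: 0R0
The negation has an open branch (countermodel exists).

Invalid (countermodel exists)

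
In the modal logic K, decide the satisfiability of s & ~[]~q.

Satisfiable

1. s & ~[]~q, 0
2. s, 0
3. ~[]~q, 0
4. q, 1
Accessibility: 0R1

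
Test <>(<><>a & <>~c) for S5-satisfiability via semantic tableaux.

Satisfiable (open branch found)

1. <>(<><>a & <>~c), w0
2. <><>a & <>~c, w1   [<>-rule on 1: fresh world w1, w0Rw1]
3. <><>a, w1   [&-rule on 2]
4. <>~c, w1   [&-rule on 2]
5. <>a, w2   [<>-rule on 3: fresh world w2, w1Rw2]
6. ~c, w3   [<>-rule on 4: fresh world w3, w1Rw3]
7. a, w4   [<>-rule on 5: fresh world w4, w2Rw4]
Accessibility: w0Rw0, w0Rw1, w0Rw2, w0Rw3, w0Rw4, w1Rw0, w1Rw1, w1Rw2, w1Rw3, w1Rw4, w2Rw0, w2Rw1, w2Rw2, w2Rw3, w2Rw4, w3Rw0, w3Rw1, w3Rw2, w3Rw3, w3Rw4, w4Rw0, w4Rw1, w4Rw2, w4Rw3, w4Rw4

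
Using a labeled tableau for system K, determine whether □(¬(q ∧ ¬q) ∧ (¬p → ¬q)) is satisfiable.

1. □(¬(q ∧ ¬q) ∧ (¬p → ¬q)), w0

Satisfiable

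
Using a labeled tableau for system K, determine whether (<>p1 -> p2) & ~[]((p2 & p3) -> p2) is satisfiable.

Unsatisfiable (every branch closes)

1. (<>p1 -> p2) & ~[]((p2 & p3) -> p2), w0
2. <>p1 -> p2, w0   [&-rule on 1]
3. ~[]((p2 & p3) -> p2), w0   [&-rule on 1]
4. p2, w0   [->-rule on 2 (branches; this branch)]
5. ~((p2 & p3) -> p2), w1   [~[]-rule on 3: fresh world w1, w0Rw1]
6. p2 & p3, w1   [~->-rule on 5]
7. ~p2, w1   [~->-rule on 5]
8. p2, w1   [&-rule on 6]
9. p3, w1   [&-rule on 6]
Accessibility: w0Rw1
Branch closes: p2 and ~p2 both at w1.
(One branch shown.) All branches close.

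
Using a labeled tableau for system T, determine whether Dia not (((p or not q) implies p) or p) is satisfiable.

1. Dia not (((p or not q) implies p) or p), w0
2. not (((p or not q) implies p) or p), w1
3. not ((p or not q) implies p), w1
4. not p, w1
5. p or not q, w1
6. not q, w1
Accessibility: w0Rw0, w0Rw1, w1Rw1

Satisfiable (open branch found)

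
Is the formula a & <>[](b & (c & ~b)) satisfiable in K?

Yes, satisfiable

1. a & <>[](b & (c & ~b)), u
2. a, u
3. <>[](b & (c & ~b)), u
4. [](b & (c & ~b)), v
Accessibility: uRv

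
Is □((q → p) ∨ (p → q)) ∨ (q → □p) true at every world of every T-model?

Tableau for the negation ¬(□((q → p) ∨ (p → q)) ∨ (q → □p)):
1. ¬(□((q → p) ∨ (p → q)) ∨ (q → □p)), u
2. ¬□((q → p) ∨ (p → q)), u
3. ¬(q → □p), u
4. q, u
5. ¬□p, u
6. ¬((q → p) ∨ (p → q)), v
7. ¬(q → p), v
8. ¬(p → q), v
9. q, v
10. ¬p, v
11. p, v
12. ¬q, v
Accessibility: uRu, uRv, vRv
Branch closes: p and ¬p both at v.
All branches of the negation close; one closing branch shown above.

Valid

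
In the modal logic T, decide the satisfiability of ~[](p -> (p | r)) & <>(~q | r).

No, unsatisfiable

1. ~[](p -> (p | r)) & <>(~q | r), u
2. ~[](p -> (p | r)), u
3. <>(~q | r), u
4. ~(p -> (p | r)), v
5. p, v
6. ~(p | r), v
7. ~p, v
8. ~r, v
Accessibility: uRu, uRv, vRv
Branch closes: p and ~p both at v.
All branches of the tableau close; one closing branch shown above.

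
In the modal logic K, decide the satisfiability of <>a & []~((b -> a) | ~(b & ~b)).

1. <>a & []~((b -> a) | ~(b & ~b)), 0
2. <>a, 0
3. []~((b -> a) | ~(b & ~b)), 0
4. a, 1
5. ~((b -> a) | ~(b & ~b)), 1
6. ~(b -> a), 1
7. b & ~b, 1
8. b, 1
9. ~a, 1
Accessibility: 0R1
Branch closes: a and ~a both at 1.
(One branch shown.) All branches close.

Unsatisfiable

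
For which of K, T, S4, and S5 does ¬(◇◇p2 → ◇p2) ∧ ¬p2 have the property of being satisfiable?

K, T

S4-tableau for the formula:
1. ¬(◇◇p2 → ◇p2) ∧ ¬p2, 0
2. ¬(◇◇p2 → ◇p2), 0   [∧-rule on 1]
3. ¬p2, 0   [∧-rule on 1]
4. ◇◇p2, 0   [¬→-rule on 2]
5. ¬◇p2, 0   [¬→-rule on 2]
6. ◇p2, 1   [◇-rule on 4: fresh world 1, 0R1]
7. ¬p2, 1   [¬◇-rule on 5 via 0R1]
8. p2, 2   [◇-rule on 6: fresh world 2, 1R2]
9. ¬p2, 2   [¬◇-rule on 5 via 0R2]
Accessibility: 0R0, 0R1, 0R2, 1R1, 1R2, 2R2
Branch closes: p2 and ¬p2 both at 2.
Every branch closes (one shown): unsatisfiable in S4, hence also in S5 (every S5-frame is an S4-frame).
T-tableau for the formula:
1. ¬(◇◇p2 → ◇p2) ∧ ¬p2, 0
2. ¬(◇◇p2 → ◇p2), 0   [∧-rule on 1]
3. ¬p2, 0   [∧-rule on 1]
4. ◇◇p2, 0   [¬→-rule on 2]
5. ¬◇p2, 0   [¬→-rule on 2]
6. ◇p2, 1   [◇-rule on 4: fresh world 1, 0R1]
7. ¬p2, 1   [¬◇-rule on 5 via 0R1]
8. p2, 2   [◇-rule on 6: fresh world 2, 1R2]
Accessibility: 0R0, 0R1, 1R1, 1R2, 2R2
Complete open branch: satisfiable in T, hence also in K (this T-model is also a K-model).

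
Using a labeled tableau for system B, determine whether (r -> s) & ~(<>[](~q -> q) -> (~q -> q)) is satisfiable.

Unsatisfiable

1. (r -> s) & ~(<>[](~q -> q) -> (~q -> q)), 0
2. r -> s, 0
3. ~(<>[](~q -> q) -> (~q -> q)), 0
4. <>[](~q -> q), 0
5. ~(~q -> q), 0
6. ~q, 0
7. s, 0
8. [](~q -> q), 1
9. ~q -> q, 0
10. ~q -> q, 1
11. q, 0
Accessibility: 0R0, 0R1, 1R0, 1R1
Branch closes: q and ~q both at 0.
All branches of the tableau close; one closing branch shown above.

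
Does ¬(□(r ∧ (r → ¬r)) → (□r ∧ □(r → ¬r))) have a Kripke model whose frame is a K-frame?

1. ¬(□(r ∧ (r → ¬r)) → (□r ∧ □(r → ¬r))), u
2. □(r ∧ (r → ¬r)), u   [¬→-rule on 1]
3. ¬(□r ∧ □(r → ¬r)), u   [¬→-rule on 1]
4. ¬□(r → ¬r), u   [¬∧-rule on 3 (branches; this branch)]
5. ¬(r → ¬r), v   [¬□-rule on 4: fresh world v, uRv]
6. r, v   [¬→-rule on 5]
7. r ∧ (r → ¬r), v   [□-rule on 2 via uRv]
8. r → ¬r, v   [∧-rule on 7]
9. ¬r, v   [→-rule on 8 (branches; this branch)]
Accessibility: uRv
Branch closes: r and ¬r both at v.
(One branch shown.) All branches close.

Unsatisfiable (every branch closes)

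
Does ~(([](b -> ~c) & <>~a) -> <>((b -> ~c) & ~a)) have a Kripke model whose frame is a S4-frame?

Unsatisfiable (every branch closes)

1. ~(([](b -> ~c) & <>~a) -> <>((b -> ~c) & ~a)), 0
2. [](b -> ~c) & <>~a, 0   [~->-rule on 1]
3. ~<>((b -> ~c) & ~a), 0   [~->-rule on 1]
4. [](b -> ~c), 0   [&-rule on 2]
5. <>~a, 0   [&-rule on 2]
6. ~((b -> ~c) & ~a), 0   [~<>-rule on 3 via 0R0]
7. b -> ~c, 0   [[]-rule on 4 via 0R0]
8. a, 0   [~&-rule on 6 (branches; this branch)]
9. ~c, 0   [->-rule on 7 (branches; this branch)]
10. ~a, 1   [<>-rule on 5: fresh world 1, 0R1]
11. ~((b -> ~c) & ~a), 1   [~<>-rule on 3 via 0R1]
12. b -> ~c, 1   [[]-rule on 4 via 0R1]
13. ~(b -> ~c), 1   [~&-rule on 11 (branches; this branch)]
14. b, 1   [~->-rule on 13]
15. c, 1   [~->-rule on 13]
16. ~c, 1   [->-rule on 12 (branches; this branch)]
Accessibility: 0R0, 0R1, 1R1
Branch closes: c and ~c both at 1.
Every branch closes; the branch above is one of them.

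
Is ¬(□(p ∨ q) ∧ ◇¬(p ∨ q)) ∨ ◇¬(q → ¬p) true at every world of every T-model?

Tableau for the negation ¬(¬(□(p ∨ q) ∧ ◇¬(p ∨ q)) ∨ ◇¬(q → ¬p)):
1. ¬(¬(□(p ∨ q) ∧ ◇¬(p ∨ q)) ∨ ◇¬(q → ¬p)), 0
2. □(p ∨ q) ∧ ◇¬(p ∨ q), 0   [¬∨-rule on 1]
3. ¬◇¬(q → ¬p), 0   [¬∨-rule on 1]
4. □(p ∨ q), 0   [∧-rule on 2]
5. ◇¬(p ∨ q), 0   [∧-rule on 2]
6. q → ¬p, 0   [¬◇-rule on 3 via 0R0]
7. p ∨ q, 0   [□-rule on 4 via 0R0]
8. ¬p, 0   [→-rule on 6 (branches; this branch)]
9. q, 0   [∨-rule on 7 (branches; this branch)]
10. ¬(p ∨ q), 1   [◇-rule on 5: fresh world 1, 0R1]
11. ¬p, 1   [¬∨-rule on 10]
12. ¬q, 1   [¬∨-rule on 10]
13. q → ¬p, 1   [¬◇-rule on 3 via 0R1]
14. p ∨ q, 1   [□-rule on 4 via 0R1]
15. q, 1   [∨-rule on 14 (branches; this branch)]
Accessibility: 0R0, 0R1, 1R1
Branch closes: q and ¬q both at 1.
Every branch of the negation's tableau closes; the branch above is one of them.

Yes, valid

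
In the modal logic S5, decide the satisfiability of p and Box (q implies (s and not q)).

Yes, satisfiable

1. p and Box (q implies (s and not q)), 0
2. p, 0
3. Box (q implies (s and not q)), 0
4. q implies (s and not q), 0
5. s and not q, 0
6. s, 0
7. not q, 0
Accessibility: 0R0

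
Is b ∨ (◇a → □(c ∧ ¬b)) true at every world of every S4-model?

No, not valid

Tableau for the negation ¬(b ∨ (◇a → □(c ∧ ¬b))):
1. ¬(b ∨ (◇a → □(c ∧ ¬b))), u
2. ¬b, u   [¬∨-rule on 1]
3. ¬(◇a → □(c ∧ ¬b)), u   [¬∨-rule on 1]
4. ◇a, u   [¬→-rule on 3]
5. ¬□(c ∧ ¬b), u   [¬→-rule on 3]
6. a, v   [◇-rule on 4: fresh world v, uRv]
7. ¬(c ∧ ¬b), w   [¬□-rule on 5: fresh world w, uRw]
8. b, w   [¬∧-rule on 7 (branches; this branch)]
Accessibility: uRu, uRv, uRw, vRv, wRw
The negation has an open branch (countermodel exists).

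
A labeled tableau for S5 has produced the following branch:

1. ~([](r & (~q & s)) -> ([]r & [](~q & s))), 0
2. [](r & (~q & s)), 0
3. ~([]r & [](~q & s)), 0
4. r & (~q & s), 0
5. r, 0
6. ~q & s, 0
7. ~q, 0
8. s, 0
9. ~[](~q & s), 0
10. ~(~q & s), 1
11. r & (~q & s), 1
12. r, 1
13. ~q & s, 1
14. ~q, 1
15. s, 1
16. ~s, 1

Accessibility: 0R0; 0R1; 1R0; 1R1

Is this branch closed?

Yes, closed

Both s and ~s appear at 1.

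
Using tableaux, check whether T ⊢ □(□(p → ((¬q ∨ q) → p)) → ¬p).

Tableau for the negation ¬□(□(p → ((¬q ∨ q) → p)) → ¬p):
1. ¬□(□(p → ((¬q ∨ q) → p)) → ¬p), 0
2. ¬(□(p → ((¬q ∨ q) → p)) → ¬p), 1
3. □(p → ((¬q ∨ q) → p)), 1
4. p, 1
5. p → ((¬q ∨ q) → p), 1
6. (¬q ∨ q) → p, 1
Accessibility: 0R0, 0R1, 1R1
The negation has an open branch (countermodel exists).

Invalid (countermodel exists)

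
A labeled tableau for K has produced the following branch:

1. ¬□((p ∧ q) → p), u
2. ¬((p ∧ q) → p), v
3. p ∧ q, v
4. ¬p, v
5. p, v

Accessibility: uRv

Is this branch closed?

Both p and ¬p appear at v.

Closed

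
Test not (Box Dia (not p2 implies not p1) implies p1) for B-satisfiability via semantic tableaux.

Satisfiable

1. not (Box Dia (not p2 implies not p1) implies p1), u
2. Box Dia (not p2 implies not p1), u
3. not p1, u
4. Dia (not p2 implies not p1), u
5. not p2 implies not p1, v
6. Dia (not p2 implies not p1), v
7. not p1, v
8. not p2 implies not p1, w
9. not p1, w
Accessibility: uRu, uRv, vRu, vRv, vRw, wRv, wRw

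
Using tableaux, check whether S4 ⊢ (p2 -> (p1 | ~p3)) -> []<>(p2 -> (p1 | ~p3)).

Invalid (countermodel exists)

Tableau for the negation ~((p2 -> (p1 | ~p3)) -> []<>(p2 -> (p1 | ~p3))):
1. ~((p2 -> (p1 | ~p3)) -> []<>(p2 -> (p1 | ~p3))), 0
2. p2 -> (p1 | ~p3), 0   [~->-rule on 1]
3. ~[]<>(p2 -> (p1 | ~p3)), 0   [~->-rule on 1]
4. p1 | ~p3, 0   [->-rule on 2 (branches; this branch)]
5. ~p3, 0   [|-rule on 4 (branches; this branch)]
6. ~<>(p2 -> (p1 | ~p3)), 1   [~[]-rule on 3: fresh world 1, 0R1]
7. ~(p2 -> (p1 | ~p3)), 1   [~<>-rule on 6 via 1R1]
8. p2, 1   [~->-rule on 7]
9. ~(p1 | ~p3), 1   [~->-rule on 7]
10. ~p1, 1   [~|-rule on 9]
11. p3, 1   [~|-rule on 9]
Accessibility: 0R0, 0R1, 1R1
The negation has an open branch (countermodel exists).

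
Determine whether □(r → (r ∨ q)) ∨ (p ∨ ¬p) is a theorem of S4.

Yes, valid

Tableau for the negation ¬(□(r → (r ∨ q)) ∨ (p ∨ ¬p)):
1. ¬(□(r → (r ∨ q)) ∨ (p ∨ ¬p)), w0
2. ¬□(r → (r ∨ q)), w0
3. ¬(p ∨ ¬p), w0
4. ¬p, w0
5. p, w0
Accessibility: w0Rw0
Branch closes: p and ¬p both at w0.
Every branch of the negation's tableau closes; the branch above is one of them.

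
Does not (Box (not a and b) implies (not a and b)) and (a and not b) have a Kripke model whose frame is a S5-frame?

1. not (Box (not a and b) implies (not a and b)) and (a and not b), u
2. not (Box (not a and b) implies (not a and b)), u
3. a and not b, u
4. Box (not a and b), u
5. not (not a and b), u
6. a, u
7. not b, u
8. not a and b, u
9. not a, u
10. b, u
Accessibility: uRu
Branch closes: a and not a both at u.
All branches of the tableau close; one closing branch shown above.

Unsatisfiable (every branch closes)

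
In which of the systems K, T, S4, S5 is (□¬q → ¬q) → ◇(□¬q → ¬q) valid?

K-tableau for the negation ¬((□¬q → ¬q) → ◇(□¬q → ¬q)):
1. ¬((□¬q → ¬q) → ◇(□¬q → ¬q)), 0
2. □¬q → ¬q, 0   [¬→-rule on 1]
3. ¬◇(□¬q → ¬q), 0   [¬→-rule on 1]
4. ¬q, 0   [→-rule on 2 (branches; this branch)]
Complete open branch: countermodel on a K-frame, so not valid in K.
T-tableau for the negation ¬((□¬q → ¬q) → ◇(□¬q → ¬q)):
1. ¬((□¬q → ¬q) → ◇(□¬q → ¬q)), 0
2. □¬q → ¬q, 0   [¬→-rule on 1]
3. ¬◇(□¬q → ¬q), 0   [¬→-rule on 1]
4. ¬(□¬q → ¬q), 0   [¬◇-rule on 3 via 0R0]
5. □¬q, 0   [¬→-rule on 4]
6. q, 0   [¬→-rule on 4]
7. ¬q, 0   [□-rule on 5 via 0R0]
Accessibility: 0R0
Branch closes: q and ¬q both at 0.
Every branch closes (one shown): valid in T, hence also in S4, S5 (every theorem of T is a theorem of S4 and S5).

T, S4, S5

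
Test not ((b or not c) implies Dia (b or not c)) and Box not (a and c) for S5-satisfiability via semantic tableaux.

1. not ((b or not c) implies Dia (b or not c)) and Box not (a and c), u
2. not ((b or not c) implies Dia (b or not c)), u
3. Box not (a and c), u
4. b or not c, u
5. not Dia (b or not c), u
6. not (a and c), u
7. not (b or not c), u
8. not b, u
9. c, u
10. not c, u
Accessibility: uRu
Branch closes: c and not c both at u.
(One branch shown.) All branches close.

Unsatisfiable (every branch closes)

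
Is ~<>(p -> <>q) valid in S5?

Tableau for the negation <>(p -> <>q):
1. <>(p -> <>q), w0
2. p -> <>q, w1
3. <>q, w1
4. q, w2
Accessibility: w0Rw0, w0Rw1, w0Rw2, w1Rw0, w1Rw1, w1Rw2, w2Rw0, w2Rw1, w2Rw2
The negation has an open branch (countermodel exists).

No, not valid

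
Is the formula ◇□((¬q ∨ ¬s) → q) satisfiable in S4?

1. ◇□((¬q ∨ ¬s) → q), w0
2. □((¬q ∨ ¬s) → q), w1
3. (¬q ∨ ¬s) → q, w1
4. q, w1
Accessibility: w0Rw0, w0Rw1, w1Rw1

Satisfiable (open branch found)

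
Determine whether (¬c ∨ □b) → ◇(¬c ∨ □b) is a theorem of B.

Valid

Tableau for the negation ¬((¬c ∨ □b) → ◇(¬c ∨ □b)):
1. ¬((¬c ∨ □b) → ◇(¬c ∨ □b)), w0
2. ¬c ∨ □b, w0   [¬→-rule on 1]
3. ¬◇(¬c ∨ □b), w0   [¬→-rule on 1]
4. ¬(¬c ∨ □b), w0   [¬◇-rule on 3 via w0Rw0]
5. c, w0   [¬∨-rule on 4]
6. ¬□b, w0   [¬∨-rule on 4]
7. □b, w0   [∨-rule on 2 (branches; this branch)]
8. b, w0   [□-rule on 7 via w0Rw0]
9. ¬b, w1   [¬□-rule on 6: fresh world w1, w0Rw1]
10. ¬(¬c ∨ □b), w1   [¬◇-rule on 3 via w0Rw1]
11. c, w1   [¬∨-rule on 10]
12. ¬□b, w1   [¬∨-rule on 10]
13. b, w1   [□-rule on 7 via w0Rw1]
Accessibility: w0Rw0, w0Rw1, w1Rw0, w1Rw1
Branch closes: b and ¬b both at w1.
All branches of the negation close; one closing branch shown above.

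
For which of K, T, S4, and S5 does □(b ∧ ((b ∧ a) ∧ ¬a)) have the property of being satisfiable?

K

T-tableau for the formula:
1. □(b ∧ ((b ∧ a) ∧ ¬a)), w0
2. b ∧ ((b ∧ a) ∧ ¬a), w0
3. b, w0
4. (b ∧ a) ∧ ¬a, w0
5. b ∧ a, w0
6. ¬a, w0
7. a, w0
Accessibility: w0Rw0
Branch closes: a and ¬a both at w0.
Every branch closes (one shown): unsatisfiable in T, hence also in S4, S5 (every S4/S5-frame is a T-frame).
K-tableau for the formula:
1. □(b ∧ ((b ∧ a) ∧ ¬a)), w0
Complete open branch: satisfiable in K.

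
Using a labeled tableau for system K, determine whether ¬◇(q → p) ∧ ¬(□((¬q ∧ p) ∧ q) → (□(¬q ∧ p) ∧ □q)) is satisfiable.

1. ¬◇(q → p) ∧ ¬(□((¬q ∧ p) ∧ q) → (□(¬q ∧ p) ∧ □q)), 0
2. ¬◇(q → p), 0
3. ¬(□((¬q ∧ p) ∧ q) → (□(¬q ∧ p) ∧ □q)), 0
4. □((¬q ∧ p) ∧ q), 0
5. ¬(□(¬q ∧ p) ∧ □q), 0
6. ¬□(¬q ∧ p), 0
7. ¬(¬q ∧ p), 1
8. ¬(q → p), 1
9. q, 1
10. ¬p, 1
11. (¬q ∧ p) ∧ q, 1
12. ¬q ∧ p, 1
13. ¬q, 1
14. p, 1
Accessibility: 0R1
Branch closes: q and ¬q both at 1.
Every branch closes; the branch above is one of them.

No, unsatisfiable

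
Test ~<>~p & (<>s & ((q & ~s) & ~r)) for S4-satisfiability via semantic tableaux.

1. ~<>~p & (<>s & ((q & ~s) & ~r)), u
2. ~<>~p, u
3. <>s & ((q & ~s) & ~r), u
4. <>s, u
5. (q & ~s) & ~r, u
6. q & ~s, u
7. ~r, u
8. q, u
9. ~s, u
10. p, u
11. s, v
12. p, v
Accessibility: uRu, uRv, vRv

Satisfiable (open branch found)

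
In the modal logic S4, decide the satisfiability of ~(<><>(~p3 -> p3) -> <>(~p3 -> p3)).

1. ~(<><>(~p3 -> p3) -> <>(~p3 -> p3)), u
2. <><>(~p3 -> p3), u   [~->-rule on 1]
3. ~<>(~p3 -> p3), u   [~->-rule on 1]
4. ~(~p3 -> p3), u   [~<>-rule on 3 via uRu]
5. ~p3, u   [~->-rule on 4]
6. <>(~p3 -> p3), v   [<>-rule on 2: fresh world v, uRv]
7. ~(~p3 -> p3), v   [~<>-rule on 3 via uRv]
8. ~p3, v   [~->-rule on 7]
9. ~p3 -> p3, w   [<>-rule on 6: fresh world w, vRw]
10. ~(~p3 -> p3), w   [~<>-rule on 3 via uRw]
11. ~p3, w   [~->-rule on 10]
12. p3, w   [->-rule on 9 (branches; this branch)]
Accessibility: uRu, uRv, uRw, vRv, vRw, wRw
Branch closes: p3 and ~p3 both at w.
Every branch closes; the branch above is one of them.

Unsatisfiable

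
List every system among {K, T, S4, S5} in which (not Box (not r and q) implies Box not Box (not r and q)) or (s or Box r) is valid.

S5-tableau for the negation not ((not Box (not r and q) implies Box not Box (not r and q)) or (s or Box r)):
1. not ((not Box (not r and q) implies Box not Box (not r and q)) or (s or Box r)), w0
2. not (not Box (not r and q) implies Box not Box (not r and q)), w0   [neg-or-rule on 1]
3. not (s or Box r), w0   [neg-or-rule on 1]
4. not Box (not r and q), w0   [neg-implies-rule on 2]
5. not Box not Box (not r and q), w0   [neg-implies-rule on 2]
6. not s, w0   [neg-or-rule on 3]
7. not Box r, w0   [neg-or-rule on 3]
8. not (not r and q), w1   [neg-Box-rule on 4: fresh world w1, w0Rw1]
9. not q, w1   [neg-and-rule on 8 (branches; this branch)]
10. Box (not r and q), w2   [neg-Box-rule on 5: fresh world w2, w0Rw2]
11. not r and q, w0   [Box-rule on 10 via w2Rw0]
12. not r, w0   [and-rule on 11]
13. q, w0   [and-rule on 11]
14. not r and q, w1   [Box-rule on 10 via w2Rw1]
15. not r, w1   [and-rule on 14]
16. q, w1   [and-rule on 14]
Accessibility: w0Rw0, w0Rw1, w0Rw2, w1Rw0, w1Rw1, w1Rw2, w2Rw0, w2Rw1, w2Rw2
Branch closes: q and not q both at w1.
Every branch closes (one shown): valid in S5.
S4-tableau for the negation not ((not Box (not r and q) implies Box not Box (not r and q)) or (s or Box r)):
1. not ((not Box (not r and q) implies Box not Box (not r and q)) or (s or Box r)), w0
2. not (not Box (not r and q) implies Box not Box (not r and q)), w0   [neg-or-rule on 1]
3. not (s or Box r), w0   [neg-or-rule on 1]
4. not Box (not r and q), w0   [neg-implies-rule on 2]
5. not Box not Box (not r and q), w0   [neg-implies-rule on 2]
6. not s, w0   [neg-or-rule on 3]
7. not Box r, w0   [neg-or-rule on 3]
8. not (not r and q), w1   [neg-Box-rule on 4: fresh world w1, w0Rw1]
9. not q, w1   [neg-and-rule on 8 (branches; this branch)]
10. Box (not r and q), w2   [neg-Box-rule on 5: fresh world w2, w0Rw2]
11. not r and q, w2   [Box-rule on 10 via w2Rw2]
12. not r, w2   [and-rule on 11]
13. q, w2   [and-rule on 11]
14. not r, w3   [neg-Box-rule on 7: fresh world w3, w0Rw3]
Accessibility: w0Rw0, w0Rw1, w0Rw2, w0Rw3, w1Rw1, w2Rw2, w3Rw3
Complete open branch: countermodel on an S4-frame, so not valid in S4, nor in K, T (the same frame is also a K-frame and a T-frame).

S5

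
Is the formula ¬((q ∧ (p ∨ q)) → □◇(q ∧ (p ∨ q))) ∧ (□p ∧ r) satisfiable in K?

Satisfiable (open branch found)

1. ¬((q ∧ (p ∨ q)) → □◇(q ∧ (p ∨ q))) ∧ (□p ∧ r), u
2. ¬((q ∧ (p ∨ q)) → □◇(q ∧ (p ∨ q))), u   [∧-rule on 1]
3. □p ∧ r, u   [∧-rule on 1]
4. q ∧ (p ∨ q), u   [¬→-rule on 2]
5. ¬□◇(q ∧ (p ∨ q)), u   [¬→-rule on 2]
6. □p, u   [∧-rule on 3]
7. r, u   [∧-rule on 3]
8. q, u   [∧-rule on 4]
9. p ∨ q, u   [∧-rule on 4]
10. ¬◇(q ∧ (p ∨ q)), v   [¬□-rule on 5: fresh world v, uRv]
11. p, v   [□-rule on 6 via uRv]
Accessibility: uRv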